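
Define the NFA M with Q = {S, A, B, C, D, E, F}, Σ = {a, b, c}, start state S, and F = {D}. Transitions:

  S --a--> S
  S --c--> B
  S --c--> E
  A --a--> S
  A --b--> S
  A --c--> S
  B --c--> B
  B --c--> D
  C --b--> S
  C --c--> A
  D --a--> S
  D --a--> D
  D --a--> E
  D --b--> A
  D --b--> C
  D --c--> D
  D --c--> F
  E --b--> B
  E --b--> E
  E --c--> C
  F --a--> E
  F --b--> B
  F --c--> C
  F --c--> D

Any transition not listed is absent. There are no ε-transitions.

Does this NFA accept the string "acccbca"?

Yes

Start in {S}.
Read 'a': {S} → {S}.
Read 'c': {S} → {B, E}.
Read 'c': {B, E} → {B, C, D}.
Read 'c': {B, C, D} → {A, B, D, F}.
Read 'b': {A, B, D, F} → {S, A, B, C}.
Read 'c': {S, A, B, C} → {S, A, B, D, E}.
Read 'a': {S, A, B, D, E} → {S, D, E}.
The final set {S, D, E} contains the accepting state D.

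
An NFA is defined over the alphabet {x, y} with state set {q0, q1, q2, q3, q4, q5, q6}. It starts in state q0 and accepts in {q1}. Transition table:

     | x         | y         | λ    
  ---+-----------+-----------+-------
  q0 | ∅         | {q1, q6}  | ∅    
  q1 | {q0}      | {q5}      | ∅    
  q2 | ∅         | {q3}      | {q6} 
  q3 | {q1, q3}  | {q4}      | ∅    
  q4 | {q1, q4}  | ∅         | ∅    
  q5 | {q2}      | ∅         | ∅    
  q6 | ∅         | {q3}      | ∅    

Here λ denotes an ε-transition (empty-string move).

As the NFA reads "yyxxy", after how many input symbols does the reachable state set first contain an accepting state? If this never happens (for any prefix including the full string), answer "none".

1

Start in {q0}.
Read 'y': q0→{q1, q6}; now {q1, q6}.
None of the earlier sets intersect F, but {q1, q6} does.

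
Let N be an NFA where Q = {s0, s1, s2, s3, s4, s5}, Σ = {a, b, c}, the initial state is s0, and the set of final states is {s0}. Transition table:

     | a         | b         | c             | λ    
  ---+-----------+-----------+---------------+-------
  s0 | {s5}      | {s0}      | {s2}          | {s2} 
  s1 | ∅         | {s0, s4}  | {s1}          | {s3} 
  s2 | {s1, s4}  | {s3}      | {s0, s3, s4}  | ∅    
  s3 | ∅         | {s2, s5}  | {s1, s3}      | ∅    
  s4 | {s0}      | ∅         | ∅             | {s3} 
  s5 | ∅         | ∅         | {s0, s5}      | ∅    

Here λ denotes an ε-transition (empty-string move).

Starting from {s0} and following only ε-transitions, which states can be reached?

{s0, s2}

Begin with {s0}.
ε-move s0 → s2; add s2.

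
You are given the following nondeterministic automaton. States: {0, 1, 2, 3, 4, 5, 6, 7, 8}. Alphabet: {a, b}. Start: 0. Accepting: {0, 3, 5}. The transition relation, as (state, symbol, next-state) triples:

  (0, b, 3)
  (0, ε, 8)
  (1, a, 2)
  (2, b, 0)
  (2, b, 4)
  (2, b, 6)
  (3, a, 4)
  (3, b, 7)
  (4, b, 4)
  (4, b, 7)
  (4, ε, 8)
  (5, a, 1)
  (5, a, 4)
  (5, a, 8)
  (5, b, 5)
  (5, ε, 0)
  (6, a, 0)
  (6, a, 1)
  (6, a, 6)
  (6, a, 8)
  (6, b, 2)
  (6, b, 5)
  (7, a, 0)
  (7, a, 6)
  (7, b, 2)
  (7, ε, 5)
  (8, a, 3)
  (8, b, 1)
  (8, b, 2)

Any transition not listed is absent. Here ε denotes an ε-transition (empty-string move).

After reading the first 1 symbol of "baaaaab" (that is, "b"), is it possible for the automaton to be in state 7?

Start: ε-closure({0}) = {0, 8}.
Read 'b': {0, 8} → {1, 2, 3}.
State 7 is not in {1, 2, 3}.

No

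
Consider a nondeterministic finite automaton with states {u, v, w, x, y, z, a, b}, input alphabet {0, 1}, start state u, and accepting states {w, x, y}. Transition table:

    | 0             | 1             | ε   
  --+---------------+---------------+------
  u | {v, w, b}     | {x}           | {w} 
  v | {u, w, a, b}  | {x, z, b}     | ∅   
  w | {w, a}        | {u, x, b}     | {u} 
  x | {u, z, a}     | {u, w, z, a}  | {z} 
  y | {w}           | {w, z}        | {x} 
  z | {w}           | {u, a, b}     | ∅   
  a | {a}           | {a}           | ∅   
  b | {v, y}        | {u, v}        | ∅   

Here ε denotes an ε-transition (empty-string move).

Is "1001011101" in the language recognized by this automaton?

Yes

Start: ε-closure({u}) = {u, w}.
Read '1': {u, w} → {u, w, x, z, b}.
Read '0': {u, w, x, z, b} → {u, v, w, x, y, z, a, b}.
Read '0': {u, v, w, x, y, z, a, b} → {u, v, w, x, y, z, a, b}.
Read '1': {u, v, w, x, y, z, a, b} → {u, v, w, x, z, a, b}.
Read '0': {u, v, w, x, z, a, b} → {u, v, w, x, y, z, a, b}.
Read '1': {u, v, w, x, y, z, a, b} → {u, v, w, x, z, a, b}.
Read '1': {u, v, w, x, z, a, b} → {u, v, w, x, z, a, b}.
Read '1': {u, v, w, x, z, a, b} → {u, v, w, x, z, a, b}.
Read '0': {u, v, w, x, z, a, b} → {u, v, w, x, y, z, a, b}.
Read '1': {u, v, w, x, y, z, a, b} → {u, v, w, x, z, a, b}.
The final set {u, v, w, x, z, a, b} contains the accepting states w, x.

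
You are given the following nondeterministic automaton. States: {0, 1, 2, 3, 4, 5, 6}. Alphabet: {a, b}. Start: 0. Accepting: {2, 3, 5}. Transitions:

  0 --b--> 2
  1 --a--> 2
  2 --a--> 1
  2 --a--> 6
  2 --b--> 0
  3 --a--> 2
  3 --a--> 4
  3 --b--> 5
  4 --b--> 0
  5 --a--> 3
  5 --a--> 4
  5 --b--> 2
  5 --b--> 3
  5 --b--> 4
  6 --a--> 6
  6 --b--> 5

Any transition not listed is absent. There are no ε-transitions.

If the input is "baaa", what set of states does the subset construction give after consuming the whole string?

{1, 6}

Start in {0}.
Read 'b': 0→{2}; now {2}.
Read 'a': 2→{1, 6}; now {1, 6}.
Read 'a': 1→{2}, 6→{6}; now {2, 6}.
Read 'a': 2→{1, 6}, 6→{6}; now {1, 6}.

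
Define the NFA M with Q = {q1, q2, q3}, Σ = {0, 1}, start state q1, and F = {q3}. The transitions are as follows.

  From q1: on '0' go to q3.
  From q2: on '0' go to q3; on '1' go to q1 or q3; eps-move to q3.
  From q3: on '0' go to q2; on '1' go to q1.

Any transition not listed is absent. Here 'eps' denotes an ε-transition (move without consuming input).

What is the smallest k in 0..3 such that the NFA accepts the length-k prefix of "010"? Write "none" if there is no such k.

1

Start in {q1}.
Read '0': {q1} → {q3}.
None of the earlier sets intersect F, but {q3} does.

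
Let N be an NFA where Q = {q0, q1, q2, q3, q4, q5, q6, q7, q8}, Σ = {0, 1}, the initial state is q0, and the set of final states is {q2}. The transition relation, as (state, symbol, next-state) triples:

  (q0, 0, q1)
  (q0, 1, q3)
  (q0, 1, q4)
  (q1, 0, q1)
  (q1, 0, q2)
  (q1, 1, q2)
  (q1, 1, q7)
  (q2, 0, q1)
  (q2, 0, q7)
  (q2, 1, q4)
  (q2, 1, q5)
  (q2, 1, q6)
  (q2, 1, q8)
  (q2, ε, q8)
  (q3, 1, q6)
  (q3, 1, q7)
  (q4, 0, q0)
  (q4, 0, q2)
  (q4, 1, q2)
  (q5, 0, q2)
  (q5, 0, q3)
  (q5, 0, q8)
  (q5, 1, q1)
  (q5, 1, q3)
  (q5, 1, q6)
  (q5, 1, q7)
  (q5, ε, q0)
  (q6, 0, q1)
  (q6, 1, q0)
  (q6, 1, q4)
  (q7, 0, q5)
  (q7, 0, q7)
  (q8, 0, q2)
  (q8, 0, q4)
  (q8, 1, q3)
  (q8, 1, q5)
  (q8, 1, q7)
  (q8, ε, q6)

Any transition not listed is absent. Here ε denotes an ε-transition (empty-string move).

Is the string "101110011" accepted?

Start in {q0}.
Read '1': {q0} → {q3, q4}.
Read '0': {q3, q4} → {q0, q2, q6, q8}.
Read '1': {q0, q2, q6, q8} → {q0, q3, q4, q5, q6, q7, q8}.
Read '1': {q0, q3, q4, q5, q6, q7, q8} → {q0, q1, q2, q3, q4, q5, q6, q7, q8}.
Read '1': {q0, q1, q2, q3, q4, q5, q6, q7, q8} → {q0, q1, q2, q3, q4, q5, q6, q7, q8}.
Read '0': {q0, q1, q2, q3, q4, q5, q6, q7, q8} → {q0, q1, q2, q3, q4, q5, q6, q7, q8}.
Read '0': {q0, q1, q2, q3, q4, q5, q6, q7, q8} → {q0, q1, q2, q3, q4, q5, q6, q7, q8}.
Read '1': {q0, q1, q2, q3, q4, q5, q6, q7, q8} → {q0, q1, q2, q3, q4, q5, q6, q7, q8}.
Read '1': {q0, q1, q2, q3, q4, q5, q6, q7, q8} → {q0, q1, q2, q3, q4, q5, q6, q7, q8}.
The final set {q0, q1, q2, q3, q4, q5, q6, q7, q8} contains the accepting state q2.

Yes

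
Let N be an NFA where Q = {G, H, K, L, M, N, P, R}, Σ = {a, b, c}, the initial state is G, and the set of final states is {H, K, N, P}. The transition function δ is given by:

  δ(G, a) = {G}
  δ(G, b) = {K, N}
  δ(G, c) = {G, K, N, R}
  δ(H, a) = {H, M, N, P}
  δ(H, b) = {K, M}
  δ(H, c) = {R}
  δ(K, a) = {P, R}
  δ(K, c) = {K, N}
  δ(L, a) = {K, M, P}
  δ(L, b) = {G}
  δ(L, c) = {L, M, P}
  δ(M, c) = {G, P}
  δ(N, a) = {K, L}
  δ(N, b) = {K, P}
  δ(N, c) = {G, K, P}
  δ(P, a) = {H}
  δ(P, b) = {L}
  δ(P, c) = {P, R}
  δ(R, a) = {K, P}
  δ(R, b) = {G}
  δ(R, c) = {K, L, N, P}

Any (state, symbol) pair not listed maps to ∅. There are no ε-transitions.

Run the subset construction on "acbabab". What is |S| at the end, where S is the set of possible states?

4

Start in {G}.
Read 'a': G→{G}; now {G}.
Read 'c': G→{G, K, N, R}; now {G, K, N, R}.
Read 'b': G→{K, N}, K→∅, N→{K, P}, R→{G}; now {G, K, N, P}.
Read 'a': G→{G}, K→{P, R}, N→{K, L}, P→{H}; now {G, H, K, L, P, R}.
Read 'b': G→{K, N}, H→{K, M}, K→∅, L→{G}, P→{L}, R→{G}; now {G, K, L, M, N}.
Read 'a': G→{G}, K→{P, R}, L→{K, M, P}, M→∅, N→{K, L}; now {G, K, L, M, P, R}.
Read 'b': G→{K, N}, K→∅, L→{G}, M→∅, P→{L}, R→{G}; now {G, K, L, N}.
That set has 4 states.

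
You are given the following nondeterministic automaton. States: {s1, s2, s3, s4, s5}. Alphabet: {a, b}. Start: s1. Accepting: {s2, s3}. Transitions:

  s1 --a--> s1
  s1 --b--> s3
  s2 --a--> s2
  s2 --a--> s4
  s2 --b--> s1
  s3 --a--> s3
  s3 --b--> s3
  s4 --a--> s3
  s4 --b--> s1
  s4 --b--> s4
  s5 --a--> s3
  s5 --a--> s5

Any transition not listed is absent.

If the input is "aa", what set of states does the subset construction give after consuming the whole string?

{s1}

Start in {s1}.
Read 'a': s1→{s1}; now {s1}.
Read 'a': s1→{s1}; now {s1}.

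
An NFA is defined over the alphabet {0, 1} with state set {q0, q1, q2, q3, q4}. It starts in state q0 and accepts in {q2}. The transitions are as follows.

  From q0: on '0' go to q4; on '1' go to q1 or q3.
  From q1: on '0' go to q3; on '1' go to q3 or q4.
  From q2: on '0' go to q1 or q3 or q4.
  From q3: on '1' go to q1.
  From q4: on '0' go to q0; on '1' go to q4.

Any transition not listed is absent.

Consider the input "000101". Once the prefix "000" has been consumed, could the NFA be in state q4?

Start in {q0}.
Read '0': q0→{q4}; now {q4}.
Read '0': q4→{q0}; now {q0}.
Read '0': q0→{q4}; now {q4}.
State q4 is in {q4}.

Yes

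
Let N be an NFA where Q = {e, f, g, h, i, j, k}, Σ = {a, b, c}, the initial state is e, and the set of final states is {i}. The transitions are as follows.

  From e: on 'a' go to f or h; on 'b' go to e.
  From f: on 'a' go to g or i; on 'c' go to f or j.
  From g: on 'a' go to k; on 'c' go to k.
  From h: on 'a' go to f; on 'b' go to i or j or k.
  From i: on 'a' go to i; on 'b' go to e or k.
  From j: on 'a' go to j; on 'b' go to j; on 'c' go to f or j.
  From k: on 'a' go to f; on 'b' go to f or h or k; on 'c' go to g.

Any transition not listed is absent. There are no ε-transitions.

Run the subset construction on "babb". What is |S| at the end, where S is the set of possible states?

5

Start in {e}.
Read 'b': e→{e}; now {e}.
Read 'a': e→{f, h}; now {f, h}.
Read 'b': f→∅, h→{i, j, k}; now {i, j, k}.
Read 'b': i→{e, k}, j→{j}, k→{f, h, k}; now {e, f, h, j, k}.
That set has 5 states.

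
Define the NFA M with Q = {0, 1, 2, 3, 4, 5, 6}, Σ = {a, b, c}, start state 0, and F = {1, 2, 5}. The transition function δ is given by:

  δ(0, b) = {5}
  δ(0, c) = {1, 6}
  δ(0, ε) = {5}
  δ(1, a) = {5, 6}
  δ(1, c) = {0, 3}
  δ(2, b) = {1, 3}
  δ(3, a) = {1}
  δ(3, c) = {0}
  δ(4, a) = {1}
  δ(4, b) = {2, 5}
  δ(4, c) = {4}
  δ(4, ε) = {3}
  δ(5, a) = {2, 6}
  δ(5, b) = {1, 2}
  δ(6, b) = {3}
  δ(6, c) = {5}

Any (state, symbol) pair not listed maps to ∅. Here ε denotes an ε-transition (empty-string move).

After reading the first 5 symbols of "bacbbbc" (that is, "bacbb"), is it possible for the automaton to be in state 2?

No

Start: ε-closure({0}) = {0, 5}.
Read 'b': 0→{5}, 5→{1, 2}; now {1, 2, 5}.
Read 'a': 1→{5, 6}, 2→∅, 5→{2, 6}; now {2, 5, 6}.
Read 'c': 2→∅, 5→∅, 6→{5}; now {5}.
Read 'b': 5→{1, 2}; now {1, 2}.
Read 'b': 1→∅, 2→{1, 3}; now {1, 3}.
State 2 is not in {1, 3}.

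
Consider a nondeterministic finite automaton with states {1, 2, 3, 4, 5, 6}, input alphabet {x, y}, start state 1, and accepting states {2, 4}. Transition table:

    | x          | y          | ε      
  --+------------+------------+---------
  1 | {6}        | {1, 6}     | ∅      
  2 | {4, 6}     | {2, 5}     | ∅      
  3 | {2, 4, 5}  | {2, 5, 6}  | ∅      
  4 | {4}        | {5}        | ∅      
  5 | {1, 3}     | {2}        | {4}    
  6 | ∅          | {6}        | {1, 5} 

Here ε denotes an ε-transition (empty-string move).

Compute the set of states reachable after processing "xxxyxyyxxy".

{1, 2, 4, 5, 6}

Start in {1}.
Read 'x': 1→{6}; union {6}; ε-closure = {1, 4, 5, 6}.
Read 'x': 1→{6}, 4→{4}, 5→{1, 3}, 6→∅; union {1, 3, 4, 6}; ε-closure = {1, 3, 4, 5, 6}.
Read 'x': 1→{6}, 3→{2, 4, 5}, 4→{4}, 5→{1, 3}, 6→∅; now {1, 2, 3, 4, 5, 6}.
Read 'y': 1→{1, 6}, 2→{2, 5}, 3→{2, 5, 6}, 4→{5}, 5→{2}, 6→{6}; union {1, 2, 5, 6}; ε-closure = {1, 2, 4, 5, 6}.
Read 'x': 1→{6}, 2→{4, 6}, 4→{4}, 5→{1, 3}, 6→∅; union {1, 3, 4, 6}; ε-closure = {1, 3, 4, 5, 6}.
Read 'y': 1→{1, 6}, 3→{2, 5, 6}, 4→{5}, 5→{2}, 6→{6}; union {1, 2, 5, 6}; ε-closure = {1, 2, 4, 5, 6}.
Read 'y': 1→{1, 6}, 2→{2, 5}, 4→{5}, 5→{2}, 6→{6}; union {1, 2, 5, 6}; ε-closure = {1, 2, 4, 5, 6}.
Read 'x': 1→{6}, 2→{4, 6}, 4→{4}, 5→{1, 3}, 6→∅; union {1, 3, 4, 6}; ε-closure = {1, 3, 4, 5, 6}.
Read 'x': 1→{6}, 3→{2, 4, 5}, 4→{4}, 5→{1, 3}, 6→∅; now {1, 2, 3, 4, 5, 6}.
Read 'y': 1→{1, 6}, 2→{2, 5}, 3→{2, 5, 6}, 4→{5}, 5→{2}, 6→{6}; union {1, 2, 5, 6}; ε-closure = {1, 2, 4, 5, 6}.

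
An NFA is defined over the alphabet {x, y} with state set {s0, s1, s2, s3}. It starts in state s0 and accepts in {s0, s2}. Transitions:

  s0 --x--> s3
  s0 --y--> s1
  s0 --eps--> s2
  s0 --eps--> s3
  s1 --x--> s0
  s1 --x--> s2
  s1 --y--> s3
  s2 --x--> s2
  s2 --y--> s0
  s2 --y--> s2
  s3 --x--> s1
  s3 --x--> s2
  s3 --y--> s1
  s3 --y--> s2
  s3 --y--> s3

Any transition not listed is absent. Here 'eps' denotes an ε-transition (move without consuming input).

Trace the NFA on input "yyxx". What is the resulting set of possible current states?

Start: ε-closure({s0}) = {s0, s2, s3}.
Read 'y': {s0, s2, s3} → {s0, s1, s2, s3}.
Read 'y': {s0, s1, s2, s3} → {s0, s1, s2, s3}.
Read 'x': {s0, s1, s2, s3} → {s0, s1, s2, s3}.
Read 'x': {s0, s1, s2, s3} → {s0, s1, s2, s3}.

{s0, s1, s2, s3}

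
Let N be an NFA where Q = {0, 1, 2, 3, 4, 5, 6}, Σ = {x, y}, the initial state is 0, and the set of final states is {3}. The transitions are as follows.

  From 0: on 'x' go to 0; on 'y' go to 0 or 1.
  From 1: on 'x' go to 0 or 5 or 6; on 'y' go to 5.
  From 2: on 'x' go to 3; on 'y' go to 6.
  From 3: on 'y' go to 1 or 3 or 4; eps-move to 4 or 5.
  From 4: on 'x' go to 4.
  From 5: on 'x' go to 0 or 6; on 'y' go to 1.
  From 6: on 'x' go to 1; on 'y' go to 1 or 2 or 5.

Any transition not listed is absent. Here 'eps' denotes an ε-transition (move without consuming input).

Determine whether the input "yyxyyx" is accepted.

No

Start in {0}.
Read 'y': 0→{0, 1}; now {0, 1}.
Read 'y': 0→{0, 1}, 1→{5}; now {0, 1, 5}.
Read 'x': 0→{0}, 1→{0, 5, 6}, 5→{0, 6}; now {0, 5, 6}.
Read 'y': 0→{0, 1}, 5→{1}, 6→{1, 2, 5}; now {0, 1, 2, 5}.
Read 'y': 0→{0, 1}, 1→{5}, 2→{6}, 5→{1}; now {0, 1, 5, 6}.
Read 'x': 0→{0}, 1→{0, 5, 6}, 5→{0, 6}, 6→{1}; now {0, 1, 5, 6}.
The final set {0, 1, 5, 6} contains no accepting state.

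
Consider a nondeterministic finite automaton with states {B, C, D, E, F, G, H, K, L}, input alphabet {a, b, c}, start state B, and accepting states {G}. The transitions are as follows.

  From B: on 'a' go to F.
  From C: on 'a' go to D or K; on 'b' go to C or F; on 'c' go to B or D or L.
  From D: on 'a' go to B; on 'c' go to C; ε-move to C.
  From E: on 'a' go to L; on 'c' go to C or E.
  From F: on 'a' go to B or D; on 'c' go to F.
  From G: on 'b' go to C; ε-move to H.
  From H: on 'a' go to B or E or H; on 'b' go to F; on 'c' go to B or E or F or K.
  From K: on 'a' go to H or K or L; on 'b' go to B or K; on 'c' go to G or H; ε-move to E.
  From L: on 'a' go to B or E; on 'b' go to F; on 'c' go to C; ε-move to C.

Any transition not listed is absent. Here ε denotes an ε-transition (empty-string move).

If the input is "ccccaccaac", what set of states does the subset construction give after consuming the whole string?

∅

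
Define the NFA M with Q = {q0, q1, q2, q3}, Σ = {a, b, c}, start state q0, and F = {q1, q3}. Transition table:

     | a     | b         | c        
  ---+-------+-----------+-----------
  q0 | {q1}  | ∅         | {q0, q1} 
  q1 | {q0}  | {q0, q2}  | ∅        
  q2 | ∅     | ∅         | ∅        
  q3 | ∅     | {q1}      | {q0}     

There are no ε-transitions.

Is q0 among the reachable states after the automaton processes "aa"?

Yes

Start in {q0}.
Read 'a': q0→{q1}; now {q1}.
Read 'a': q1→{q0}; now {q0}.
State q0 is in {q0}.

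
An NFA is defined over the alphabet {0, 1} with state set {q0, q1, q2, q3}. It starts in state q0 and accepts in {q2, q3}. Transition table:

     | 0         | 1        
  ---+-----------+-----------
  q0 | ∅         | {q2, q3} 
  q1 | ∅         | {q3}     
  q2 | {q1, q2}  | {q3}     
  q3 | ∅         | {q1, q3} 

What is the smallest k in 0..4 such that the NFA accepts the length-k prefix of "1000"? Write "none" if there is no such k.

1

Start in {q0}.
Read '1': q0→{q2, q3}; now {q2, q3}.
None of the earlier sets intersect F, but {q2, q3} does.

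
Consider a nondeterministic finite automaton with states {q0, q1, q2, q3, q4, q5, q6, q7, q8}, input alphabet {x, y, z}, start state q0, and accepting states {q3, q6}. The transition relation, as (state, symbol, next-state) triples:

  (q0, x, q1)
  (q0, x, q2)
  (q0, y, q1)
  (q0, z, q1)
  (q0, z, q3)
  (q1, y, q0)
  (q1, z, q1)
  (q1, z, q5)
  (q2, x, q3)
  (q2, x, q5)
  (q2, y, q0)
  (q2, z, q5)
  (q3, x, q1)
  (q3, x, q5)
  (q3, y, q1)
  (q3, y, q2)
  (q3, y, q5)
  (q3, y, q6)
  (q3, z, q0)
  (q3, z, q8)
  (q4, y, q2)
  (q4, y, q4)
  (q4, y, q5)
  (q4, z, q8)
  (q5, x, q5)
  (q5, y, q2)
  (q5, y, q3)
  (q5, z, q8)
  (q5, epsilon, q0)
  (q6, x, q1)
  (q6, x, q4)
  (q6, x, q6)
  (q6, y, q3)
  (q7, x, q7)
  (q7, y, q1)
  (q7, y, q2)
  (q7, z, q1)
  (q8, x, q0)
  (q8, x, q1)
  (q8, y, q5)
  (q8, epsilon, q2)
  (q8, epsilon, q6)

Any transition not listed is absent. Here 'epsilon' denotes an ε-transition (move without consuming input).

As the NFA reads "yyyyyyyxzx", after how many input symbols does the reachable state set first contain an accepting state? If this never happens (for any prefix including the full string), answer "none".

none

Start in {q0}.
Read 'y': {q0} → {q1}.
Read 'y': {q1} → {q0}.
Read 'y': {q0} → {q1}.
Read 'y': {q1} → {q0}.
Read 'y': {q0} → {q1}.
Read 'y': {q1} → {q0}.
Read 'y': {q0} → {q1}.
Read 'x': {q1} → ∅.
The set is empty and remains empty for the remaining 2 symbols.
No reachable set along the way intersects F.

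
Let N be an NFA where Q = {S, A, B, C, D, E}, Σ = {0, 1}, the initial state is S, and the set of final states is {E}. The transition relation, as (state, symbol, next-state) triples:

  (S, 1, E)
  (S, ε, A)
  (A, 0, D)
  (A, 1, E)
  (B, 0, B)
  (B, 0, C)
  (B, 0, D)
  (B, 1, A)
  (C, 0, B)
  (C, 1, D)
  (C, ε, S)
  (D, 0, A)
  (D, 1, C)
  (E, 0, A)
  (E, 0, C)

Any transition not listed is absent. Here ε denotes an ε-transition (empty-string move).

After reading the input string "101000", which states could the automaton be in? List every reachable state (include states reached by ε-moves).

{S, A, B, C, D}

Start: ε-closure({S}) = {S, A}.
Read '1': {S, A} → {E}.
Read '0': {E} → {S, A, C}.
Read '1': {S, A, C} → {D, E}.
Read '0': {D, E} → {S, A, C}.
Read '0': {S, A, C} → {B, D}.
Read '0': {B, D} → {S, A, B, C, D}.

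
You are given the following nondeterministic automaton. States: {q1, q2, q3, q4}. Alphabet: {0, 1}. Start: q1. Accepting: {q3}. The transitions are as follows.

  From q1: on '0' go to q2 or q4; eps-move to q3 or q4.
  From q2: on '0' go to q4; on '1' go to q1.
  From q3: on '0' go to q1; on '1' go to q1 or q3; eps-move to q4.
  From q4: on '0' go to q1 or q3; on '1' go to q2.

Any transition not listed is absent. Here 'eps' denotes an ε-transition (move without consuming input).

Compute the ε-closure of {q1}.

{q1, q3, q4}

Begin with {q1}.
ε-move q1 → q3; add q3.
ε-move q1 → q4; add q4.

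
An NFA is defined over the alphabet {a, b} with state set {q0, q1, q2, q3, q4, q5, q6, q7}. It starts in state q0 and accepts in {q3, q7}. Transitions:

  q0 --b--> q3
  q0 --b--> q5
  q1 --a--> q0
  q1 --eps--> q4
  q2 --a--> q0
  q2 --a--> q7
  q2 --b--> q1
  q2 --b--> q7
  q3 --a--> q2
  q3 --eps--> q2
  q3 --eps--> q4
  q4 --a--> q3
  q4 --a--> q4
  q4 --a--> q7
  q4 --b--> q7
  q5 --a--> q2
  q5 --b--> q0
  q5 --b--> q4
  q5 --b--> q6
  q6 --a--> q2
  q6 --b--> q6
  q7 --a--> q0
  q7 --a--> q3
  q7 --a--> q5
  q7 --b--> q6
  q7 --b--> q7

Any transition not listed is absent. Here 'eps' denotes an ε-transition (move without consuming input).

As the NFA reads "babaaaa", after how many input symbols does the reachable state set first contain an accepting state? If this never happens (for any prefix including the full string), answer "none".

Start in {q0}.
Read 'b': {q0} → {q2, q3, q4, q5}.
None of the earlier sets intersect F, but {q2, q3, q4, q5} does.

1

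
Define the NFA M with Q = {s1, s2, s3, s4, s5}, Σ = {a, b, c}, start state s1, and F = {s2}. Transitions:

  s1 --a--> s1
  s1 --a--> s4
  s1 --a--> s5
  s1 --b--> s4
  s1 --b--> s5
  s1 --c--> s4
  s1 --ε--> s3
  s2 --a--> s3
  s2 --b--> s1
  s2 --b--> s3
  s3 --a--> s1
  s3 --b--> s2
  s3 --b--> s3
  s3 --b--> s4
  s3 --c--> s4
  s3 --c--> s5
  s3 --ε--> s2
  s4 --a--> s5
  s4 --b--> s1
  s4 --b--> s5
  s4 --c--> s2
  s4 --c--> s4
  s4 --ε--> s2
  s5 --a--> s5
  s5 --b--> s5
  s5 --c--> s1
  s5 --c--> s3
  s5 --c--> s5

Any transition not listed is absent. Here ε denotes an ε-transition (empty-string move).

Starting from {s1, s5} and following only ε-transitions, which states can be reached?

{s1, s2, s3, s5}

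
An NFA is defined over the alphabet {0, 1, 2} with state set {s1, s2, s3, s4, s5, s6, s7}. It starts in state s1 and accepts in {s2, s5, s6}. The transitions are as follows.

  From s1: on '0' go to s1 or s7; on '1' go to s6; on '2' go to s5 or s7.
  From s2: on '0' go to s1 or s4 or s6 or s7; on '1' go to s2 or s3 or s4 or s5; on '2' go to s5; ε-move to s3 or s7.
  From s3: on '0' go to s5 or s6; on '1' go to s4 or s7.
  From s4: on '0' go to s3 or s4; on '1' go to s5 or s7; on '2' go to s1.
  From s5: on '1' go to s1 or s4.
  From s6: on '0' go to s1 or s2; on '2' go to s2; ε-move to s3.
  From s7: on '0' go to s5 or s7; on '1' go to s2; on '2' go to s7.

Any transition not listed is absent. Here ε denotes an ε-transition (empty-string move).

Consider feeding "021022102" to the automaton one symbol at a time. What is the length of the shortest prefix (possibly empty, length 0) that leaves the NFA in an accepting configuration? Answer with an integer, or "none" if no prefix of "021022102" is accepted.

2

Start in {s1}.
Read '0': s1→{s1, s7}; now {s1, s7}.
Read '2': s1→{s5, s7}, s7→{s7}; now {s5, s7}.
None of the earlier sets intersect F, but {s5, s7} does.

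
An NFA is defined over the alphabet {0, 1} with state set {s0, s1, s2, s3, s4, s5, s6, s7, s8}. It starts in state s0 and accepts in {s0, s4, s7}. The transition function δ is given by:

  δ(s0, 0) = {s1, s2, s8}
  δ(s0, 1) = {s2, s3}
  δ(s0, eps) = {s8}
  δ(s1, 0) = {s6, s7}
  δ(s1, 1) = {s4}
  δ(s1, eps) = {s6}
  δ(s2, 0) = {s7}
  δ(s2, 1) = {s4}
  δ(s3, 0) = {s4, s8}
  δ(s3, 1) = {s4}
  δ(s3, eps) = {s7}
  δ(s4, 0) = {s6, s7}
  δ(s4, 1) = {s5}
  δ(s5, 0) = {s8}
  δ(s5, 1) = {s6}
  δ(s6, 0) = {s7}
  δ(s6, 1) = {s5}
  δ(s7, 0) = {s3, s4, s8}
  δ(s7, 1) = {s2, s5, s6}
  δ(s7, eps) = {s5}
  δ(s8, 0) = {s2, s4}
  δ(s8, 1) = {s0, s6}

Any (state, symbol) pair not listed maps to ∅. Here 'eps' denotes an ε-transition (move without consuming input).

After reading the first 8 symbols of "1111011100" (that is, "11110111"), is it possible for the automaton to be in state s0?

Yes

Start: ε-closure({s0}) = {s0, s8}.
Read '1': {s0, s8} → {s0, s2, s3, s5, s6, s7, s8}.
Read '1': {s0, s2, s3, s5, s6, s7, s8} → {s0, s2, s3, s4, s5, s6, s7, s8}.
Read '1': {s0, s2, s3, s4, s5, s6, s7, s8} → {s0, s2, s3, s4, s5, s6, s7, s8}.
Read '1': {s0, s2, s3, s4, s5, s6, s7, s8} → {s0, s2, s3, s4, s5, s6, s7, s8}.
Read '0': {s0, s2, s3, s4, s5, s6, s7, s8} → {s1, s2, s3, s4, s5, s6, s7, s8}.
Read '1': {s1, s2, s3, s4, s5, s6, s7, s8} → {s0, s2, s4, s5, s6, s8}.
Read '1': {s0, s2, s4, s5, s6, s8} → {s0, s2, s3, s4, s5, s6, s7, s8}.
Read '1': {s0, s2, s3, s4, s5, s6, s7, s8} → {s0, s2, s3, s4, s5, s6, s7, s8}.
State s0 is in {s0, s2, s3, s4, s5, s6, s7, s8}.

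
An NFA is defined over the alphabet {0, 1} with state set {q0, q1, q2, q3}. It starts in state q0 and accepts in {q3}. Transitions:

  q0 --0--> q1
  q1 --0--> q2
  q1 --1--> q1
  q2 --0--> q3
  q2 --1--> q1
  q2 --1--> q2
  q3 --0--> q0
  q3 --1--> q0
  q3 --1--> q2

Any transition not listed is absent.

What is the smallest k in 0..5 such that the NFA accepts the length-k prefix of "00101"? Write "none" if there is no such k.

Start in {q0}.
Read '0': q0→{q1}; now {q1}.
Read '0': q1→{q2}; now {q2}.
Read '1': q2→{q1, q2}; now {q1, q2}.
Read '0': q1→{q2}, q2→{q3}; now {q2, q3}.
None of the earlier sets intersect F, but {q2, q3} does.

4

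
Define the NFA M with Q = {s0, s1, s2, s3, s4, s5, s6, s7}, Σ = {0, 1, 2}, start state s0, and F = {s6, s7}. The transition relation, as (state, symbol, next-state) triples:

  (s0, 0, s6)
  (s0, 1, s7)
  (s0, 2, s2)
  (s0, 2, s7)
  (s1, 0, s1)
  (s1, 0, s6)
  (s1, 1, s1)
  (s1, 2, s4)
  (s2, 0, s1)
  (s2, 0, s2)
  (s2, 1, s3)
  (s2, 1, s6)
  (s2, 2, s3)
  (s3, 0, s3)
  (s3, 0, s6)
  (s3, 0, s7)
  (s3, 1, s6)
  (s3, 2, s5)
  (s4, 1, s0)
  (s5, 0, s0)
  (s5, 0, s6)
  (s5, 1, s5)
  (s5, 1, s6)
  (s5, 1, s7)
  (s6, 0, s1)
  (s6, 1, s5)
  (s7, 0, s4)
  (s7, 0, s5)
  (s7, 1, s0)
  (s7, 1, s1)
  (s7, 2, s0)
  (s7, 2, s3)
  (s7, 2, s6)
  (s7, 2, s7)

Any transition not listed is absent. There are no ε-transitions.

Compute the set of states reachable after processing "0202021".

∅

Start in {s0}.
Read '0': s0→{s6}; now {s6}.
Read '2': s6→∅; now ∅.
The set is empty and remains empty for the remaining 5 symbols.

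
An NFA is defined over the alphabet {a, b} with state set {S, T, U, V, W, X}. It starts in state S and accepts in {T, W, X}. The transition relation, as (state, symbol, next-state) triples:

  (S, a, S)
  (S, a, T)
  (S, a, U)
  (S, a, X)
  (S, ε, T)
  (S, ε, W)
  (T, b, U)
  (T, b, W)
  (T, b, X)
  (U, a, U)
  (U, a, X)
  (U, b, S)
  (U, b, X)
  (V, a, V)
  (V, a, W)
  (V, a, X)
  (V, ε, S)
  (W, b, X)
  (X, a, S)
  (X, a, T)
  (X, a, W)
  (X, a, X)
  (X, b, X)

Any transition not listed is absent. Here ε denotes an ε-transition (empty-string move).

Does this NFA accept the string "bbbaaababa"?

Yes

Start: ε-closure({S}) = {S, T, W}.
Read 'b': S→∅, T→{U, W, X}, W→{X}; now {U, W, X}.
Read 'b': U→{S, X}, W→{X}, X→{X}; union {S, X}; ε-closure = {S, T, W, X}.
Read 'b': S→∅, T→{U, W, X}, W→{X}, X→{X}; now {U, W, X}.
Read 'a': U→{U, X}, W→∅, X→{S, T, W, X}; now {S, T, U, W, X}.
Read 'a': S→{S, T, U, X}, T→∅, U→{U, X}, W→∅, X→{S, T, W, X}; now {S, T, U, W, X}.
Read 'a': S→{S, T, U, X}, T→∅, U→{U, X}, W→∅, X→{S, T, W, X}; now {S, T, U, W, X}.
Read 'b': S→∅, T→{U, W, X}, U→{S, X}, W→{X}, X→{X}; union {S, U, W, X}; ε-closure = {S, T, U, W, X}.
Read 'a': S→{S, T, U, X}, T→∅, U→{U, X}, W→∅, X→{S, T, W, X}; now {S, T, U, W, X}.
Read 'b': S→∅, T→{U, W, X}, U→{S, X}, W→{X}, X→{X}; union {S, U, W, X}; ε-closure = {S, T, U, W, X}.
Read 'a': S→{S, T, U, X}, T→∅, U→{U, X}, W→∅, X→{S, T, W, X}; now {S, T, U, W, X}.
The final set {S, T, U, W, X} contains the accepting states T, W, X.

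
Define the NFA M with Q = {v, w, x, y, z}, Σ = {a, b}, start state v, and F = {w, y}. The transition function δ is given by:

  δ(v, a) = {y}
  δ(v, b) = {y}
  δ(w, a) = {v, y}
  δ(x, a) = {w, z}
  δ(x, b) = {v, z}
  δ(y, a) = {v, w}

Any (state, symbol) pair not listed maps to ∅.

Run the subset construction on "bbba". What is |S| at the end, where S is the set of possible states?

0

Start in {v}.
Read 'b': {v} → {y}.
Read 'b': {y} → ∅.
The set is empty and remains empty for the remaining 2 symbols.
That set has 0 states.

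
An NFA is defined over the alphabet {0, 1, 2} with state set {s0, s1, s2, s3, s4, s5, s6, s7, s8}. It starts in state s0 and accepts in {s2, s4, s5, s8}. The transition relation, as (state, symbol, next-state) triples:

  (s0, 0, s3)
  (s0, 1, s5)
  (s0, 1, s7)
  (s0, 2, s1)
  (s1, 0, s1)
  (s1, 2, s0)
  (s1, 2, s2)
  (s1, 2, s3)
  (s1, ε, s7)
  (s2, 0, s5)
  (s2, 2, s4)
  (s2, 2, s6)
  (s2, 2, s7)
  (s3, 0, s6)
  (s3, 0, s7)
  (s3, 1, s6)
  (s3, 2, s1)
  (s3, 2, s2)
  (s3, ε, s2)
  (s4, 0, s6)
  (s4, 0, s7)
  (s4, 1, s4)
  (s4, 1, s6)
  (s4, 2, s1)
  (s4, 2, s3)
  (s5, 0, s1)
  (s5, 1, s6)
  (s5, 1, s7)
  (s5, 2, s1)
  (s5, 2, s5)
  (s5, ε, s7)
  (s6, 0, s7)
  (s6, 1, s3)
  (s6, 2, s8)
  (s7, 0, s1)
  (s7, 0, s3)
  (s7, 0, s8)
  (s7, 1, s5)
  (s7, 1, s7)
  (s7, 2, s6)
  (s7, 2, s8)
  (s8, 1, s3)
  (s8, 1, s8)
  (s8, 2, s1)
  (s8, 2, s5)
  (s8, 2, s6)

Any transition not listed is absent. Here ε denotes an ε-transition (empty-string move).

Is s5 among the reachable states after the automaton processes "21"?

Yes

Start in {s0}.
Read '2': s0→{s1}; union {s1}; ε-closure = {s1, s7}.
Read '1': s1→∅, s7→{s5, s7}; now {s5, s7}.
State s5 is in {s5, s7}.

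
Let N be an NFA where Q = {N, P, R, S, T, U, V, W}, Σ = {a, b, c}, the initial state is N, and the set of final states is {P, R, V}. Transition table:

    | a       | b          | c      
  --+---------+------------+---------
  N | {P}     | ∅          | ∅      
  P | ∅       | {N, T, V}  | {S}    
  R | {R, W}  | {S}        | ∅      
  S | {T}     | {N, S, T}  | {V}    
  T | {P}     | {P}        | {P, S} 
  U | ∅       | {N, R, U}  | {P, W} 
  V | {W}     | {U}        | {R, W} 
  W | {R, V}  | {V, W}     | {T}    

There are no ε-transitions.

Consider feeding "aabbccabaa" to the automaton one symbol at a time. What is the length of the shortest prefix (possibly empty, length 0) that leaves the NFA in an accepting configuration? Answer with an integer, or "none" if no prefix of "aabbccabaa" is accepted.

1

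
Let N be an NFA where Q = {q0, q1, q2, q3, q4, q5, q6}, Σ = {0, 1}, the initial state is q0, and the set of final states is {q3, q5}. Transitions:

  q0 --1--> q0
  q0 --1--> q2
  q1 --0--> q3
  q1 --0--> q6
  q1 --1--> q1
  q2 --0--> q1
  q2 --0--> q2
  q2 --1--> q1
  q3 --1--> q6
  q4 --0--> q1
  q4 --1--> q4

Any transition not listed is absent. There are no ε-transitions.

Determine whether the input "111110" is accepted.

Yes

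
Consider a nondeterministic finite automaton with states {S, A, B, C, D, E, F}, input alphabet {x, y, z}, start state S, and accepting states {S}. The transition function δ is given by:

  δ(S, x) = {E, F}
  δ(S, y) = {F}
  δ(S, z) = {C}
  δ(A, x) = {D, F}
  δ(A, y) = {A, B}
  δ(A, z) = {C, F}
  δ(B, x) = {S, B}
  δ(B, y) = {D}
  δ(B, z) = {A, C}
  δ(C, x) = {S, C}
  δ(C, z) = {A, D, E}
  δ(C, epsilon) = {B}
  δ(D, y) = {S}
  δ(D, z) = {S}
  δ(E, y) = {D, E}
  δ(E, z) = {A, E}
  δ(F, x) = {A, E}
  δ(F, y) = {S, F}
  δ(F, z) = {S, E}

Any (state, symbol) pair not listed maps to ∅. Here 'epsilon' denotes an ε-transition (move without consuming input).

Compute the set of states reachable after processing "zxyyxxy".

Start in {S}.
Read 'z': S→{C}; union {C}; ε-closure = {B, C}.
Read 'x': B→{S, B}, C→{S, C}; now {S, B, C}.
Read 'y': S→{F}, B→{D}, C→∅; now {D, F}.
Read 'y': D→{S}, F→{S, F}; now {S, F}.
Read 'x': S→{E, F}, F→{A, E}; now {A, E, F}.
Read 'x': A→{D, F}, E→∅, F→{A, E}; now {A, D, E, F}.
Read 'y': A→{A, B}, D→{S}, E→{D, E}, F→{S, F}; now {S, A, B, D, E, F}.

{S, A, B, D, E, F}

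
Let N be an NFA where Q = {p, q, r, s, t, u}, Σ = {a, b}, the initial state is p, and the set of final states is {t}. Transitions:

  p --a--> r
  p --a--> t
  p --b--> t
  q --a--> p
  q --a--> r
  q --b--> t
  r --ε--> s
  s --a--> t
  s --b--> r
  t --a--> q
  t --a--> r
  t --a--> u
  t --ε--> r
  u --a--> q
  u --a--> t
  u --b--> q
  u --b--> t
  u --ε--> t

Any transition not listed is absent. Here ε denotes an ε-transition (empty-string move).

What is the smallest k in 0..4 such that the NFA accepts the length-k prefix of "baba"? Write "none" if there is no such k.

1

Start in {p}.
Read 'b': p→{t}; union {t}; ε-closure = {r, s, t}.
None of the earlier sets intersect F, but {r, s, t} does.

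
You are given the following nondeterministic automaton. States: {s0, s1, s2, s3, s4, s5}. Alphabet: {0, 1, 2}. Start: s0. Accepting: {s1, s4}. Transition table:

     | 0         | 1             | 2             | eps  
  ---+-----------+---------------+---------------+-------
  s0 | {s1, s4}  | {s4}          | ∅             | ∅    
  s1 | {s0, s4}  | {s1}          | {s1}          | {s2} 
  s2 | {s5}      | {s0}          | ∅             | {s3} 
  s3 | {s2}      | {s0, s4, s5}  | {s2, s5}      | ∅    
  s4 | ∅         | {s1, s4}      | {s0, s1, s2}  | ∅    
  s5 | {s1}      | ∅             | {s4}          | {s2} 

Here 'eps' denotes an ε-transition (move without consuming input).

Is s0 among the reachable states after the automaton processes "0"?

No

Start in {s0}.
Read '0': {s0} → {s1, s2, s3, s4}.
State s0 is not in {s1, s2, s3, s4}.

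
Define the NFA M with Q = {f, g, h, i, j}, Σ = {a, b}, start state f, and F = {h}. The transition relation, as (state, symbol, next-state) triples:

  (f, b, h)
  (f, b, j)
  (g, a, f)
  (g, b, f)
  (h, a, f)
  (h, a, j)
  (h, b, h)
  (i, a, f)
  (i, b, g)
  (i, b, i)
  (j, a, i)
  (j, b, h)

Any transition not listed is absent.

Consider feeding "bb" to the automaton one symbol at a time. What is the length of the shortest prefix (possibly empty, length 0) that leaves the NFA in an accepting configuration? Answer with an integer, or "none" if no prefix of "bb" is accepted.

1

Start in {f}.
Read 'b': f→{h, j}; now {h, j}.
None of the earlier sets intersect F, but {h, j} does.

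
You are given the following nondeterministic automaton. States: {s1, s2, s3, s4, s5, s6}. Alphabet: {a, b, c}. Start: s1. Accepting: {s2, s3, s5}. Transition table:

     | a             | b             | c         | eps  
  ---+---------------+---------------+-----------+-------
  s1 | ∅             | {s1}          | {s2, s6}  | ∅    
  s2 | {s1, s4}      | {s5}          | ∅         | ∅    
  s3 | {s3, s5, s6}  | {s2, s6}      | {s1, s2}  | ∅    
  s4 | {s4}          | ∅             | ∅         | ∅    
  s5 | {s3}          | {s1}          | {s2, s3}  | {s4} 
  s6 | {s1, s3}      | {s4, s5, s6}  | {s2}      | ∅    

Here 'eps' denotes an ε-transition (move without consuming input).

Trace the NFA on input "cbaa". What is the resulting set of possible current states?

{s3, s4, s5, s6}

Start in {s1}.
Read 'c': s1→{s2, s6}; now {s2, s6}.
Read 'b': s2→{s5}, s6→{s4, s5, s6}; now {s4, s5, s6}.
Read 'a': s4→{s4}, s5→{s3}, s6→{s1, s3}; now {s1, s3, s4}.
Read 'a': s1→∅, s3→{s3, s5, s6}, s4→{s4}; now {s3, s4, s5, s6}.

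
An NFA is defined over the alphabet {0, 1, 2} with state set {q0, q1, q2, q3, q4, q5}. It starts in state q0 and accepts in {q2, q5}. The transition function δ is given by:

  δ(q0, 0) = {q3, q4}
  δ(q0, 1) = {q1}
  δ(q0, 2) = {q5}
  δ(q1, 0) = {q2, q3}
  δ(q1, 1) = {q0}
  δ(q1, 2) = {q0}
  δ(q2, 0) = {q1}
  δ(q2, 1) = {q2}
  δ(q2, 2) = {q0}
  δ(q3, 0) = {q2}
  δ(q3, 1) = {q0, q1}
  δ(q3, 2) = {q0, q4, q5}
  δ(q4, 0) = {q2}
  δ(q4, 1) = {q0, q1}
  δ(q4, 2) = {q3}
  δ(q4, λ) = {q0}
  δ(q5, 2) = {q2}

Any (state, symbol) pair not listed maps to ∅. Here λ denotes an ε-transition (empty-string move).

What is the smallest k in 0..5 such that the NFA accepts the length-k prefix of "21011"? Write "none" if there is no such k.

Start in {q0}.
Read '2': {q0} → {q5}.
None of the earlier sets intersect F, but {q5} does.

1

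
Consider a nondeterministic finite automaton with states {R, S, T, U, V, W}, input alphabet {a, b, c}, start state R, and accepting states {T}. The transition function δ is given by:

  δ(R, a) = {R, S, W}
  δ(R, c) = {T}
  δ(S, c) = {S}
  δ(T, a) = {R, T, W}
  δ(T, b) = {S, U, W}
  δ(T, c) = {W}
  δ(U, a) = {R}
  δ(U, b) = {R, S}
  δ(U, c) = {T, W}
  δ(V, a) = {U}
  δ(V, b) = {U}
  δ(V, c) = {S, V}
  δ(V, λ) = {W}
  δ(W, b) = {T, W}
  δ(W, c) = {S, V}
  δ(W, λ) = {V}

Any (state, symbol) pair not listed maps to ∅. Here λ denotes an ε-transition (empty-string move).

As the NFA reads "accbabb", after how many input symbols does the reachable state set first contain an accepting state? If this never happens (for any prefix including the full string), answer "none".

Start in {R}.
Read 'a': {R} → {R, S, V, W}.
Read 'c': {R, S, V, W} → {S, T, V, W}.
None of the earlier sets intersect F, but {S, T, V, W} does.

2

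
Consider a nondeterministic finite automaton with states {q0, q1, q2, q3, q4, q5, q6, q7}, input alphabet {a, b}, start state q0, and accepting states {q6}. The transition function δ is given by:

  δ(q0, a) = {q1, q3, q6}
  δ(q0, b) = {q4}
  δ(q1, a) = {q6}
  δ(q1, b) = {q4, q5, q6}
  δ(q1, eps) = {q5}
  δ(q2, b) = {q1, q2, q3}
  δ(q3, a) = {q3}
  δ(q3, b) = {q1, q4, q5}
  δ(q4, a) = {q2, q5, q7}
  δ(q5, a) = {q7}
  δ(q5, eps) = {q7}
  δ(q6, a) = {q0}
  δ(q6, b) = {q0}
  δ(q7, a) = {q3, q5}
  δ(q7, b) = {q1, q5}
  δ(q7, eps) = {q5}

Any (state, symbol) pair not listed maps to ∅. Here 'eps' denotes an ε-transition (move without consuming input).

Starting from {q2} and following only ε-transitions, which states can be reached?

{q2}

Begin with {q2}.
No ε-moves leave this set, so the closure equals the set itself.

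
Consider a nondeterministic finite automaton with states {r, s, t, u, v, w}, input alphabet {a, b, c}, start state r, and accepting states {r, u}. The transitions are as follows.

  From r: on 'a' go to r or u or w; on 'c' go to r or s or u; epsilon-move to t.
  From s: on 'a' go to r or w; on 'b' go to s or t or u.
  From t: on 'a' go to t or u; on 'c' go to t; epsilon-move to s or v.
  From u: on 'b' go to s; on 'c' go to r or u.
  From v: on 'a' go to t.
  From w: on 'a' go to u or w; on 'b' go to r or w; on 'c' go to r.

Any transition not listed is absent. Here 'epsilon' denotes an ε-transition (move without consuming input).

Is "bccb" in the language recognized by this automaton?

Start: ε-closure({r}) = {r, s, t, v}.
Read 'b': {r, s, t, v} → {s, t, u, v}.
Read 'c': {s, t, u, v} → {r, s, t, u, v}.
Read 'c': {r, s, t, u, v} → {r, s, t, u, v}.
Read 'b': {r, s, t, u, v} → {s, t, u, v}.
The final set {s, t, u, v} contains the accepting state u.

Yes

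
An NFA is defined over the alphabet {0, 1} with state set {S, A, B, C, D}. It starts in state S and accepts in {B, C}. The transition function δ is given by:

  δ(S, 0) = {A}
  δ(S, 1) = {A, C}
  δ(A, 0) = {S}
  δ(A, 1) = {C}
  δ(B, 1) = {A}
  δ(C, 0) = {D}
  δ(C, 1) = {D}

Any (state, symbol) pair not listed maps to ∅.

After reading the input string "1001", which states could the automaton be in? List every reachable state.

{C}

Start in {S}.
Read '1': S→{A, C}; now {A, C}.
Read '0': A→{S}, C→{D}; now {S, D}.
Read '0': S→{A}, D→∅; now {A}.
Read '1': A→{C}; now {C}.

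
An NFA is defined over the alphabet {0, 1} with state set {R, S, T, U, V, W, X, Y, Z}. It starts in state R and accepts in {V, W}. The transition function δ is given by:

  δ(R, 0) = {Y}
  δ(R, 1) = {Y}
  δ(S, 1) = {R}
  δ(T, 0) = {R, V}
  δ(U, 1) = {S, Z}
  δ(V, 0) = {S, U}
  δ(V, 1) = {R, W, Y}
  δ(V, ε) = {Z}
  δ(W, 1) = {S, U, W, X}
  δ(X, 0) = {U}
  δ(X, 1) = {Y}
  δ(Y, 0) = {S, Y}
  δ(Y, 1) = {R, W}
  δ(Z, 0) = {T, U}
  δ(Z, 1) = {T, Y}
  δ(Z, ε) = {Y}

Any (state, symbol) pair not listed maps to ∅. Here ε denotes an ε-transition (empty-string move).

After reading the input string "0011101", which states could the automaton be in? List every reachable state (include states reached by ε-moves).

Start in {R}.
Read '0': R→{Y}; now {Y}.
Read '0': Y→{S, Y}; now {S, Y}.
Read '1': S→{R}, Y→{R, W}; now {R, W}.
Read '1': R→{Y}, W→{S, U, W, X}; now {S, U, W, X, Y}.
Read '1': S→{R}, U→{S, Z}, W→{S, U, W, X}, X→{Y}, Y→{R, W}; now {R, S, U, W, X, Y, Z}.
Read '0': R→{Y}, S→∅, U→∅, W→∅, X→{U}, Y→{S, Y}, Z→{T, U}; now {S, T, U, Y}.
Read '1': S→{R}, T→∅, U→{S, Z}, Y→{R, W}; union {R, S, W, Z}; ε-closure = {R, S, W, Y, Z}.

{R, S, W, Y, Z}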